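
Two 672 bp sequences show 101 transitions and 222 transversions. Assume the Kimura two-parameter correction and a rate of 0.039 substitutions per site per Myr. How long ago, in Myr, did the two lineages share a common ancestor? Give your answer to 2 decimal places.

9.85

P = 101/672 ≈ 0.150298 and Q = 222/672 ≈ 0.330357.
Under the Kimura two-parameter model, d = −½ ln(1 − 2P − Q) − ¼ ln(1 − 2Q).
1 − 2P − Q = 0.369047, giving −½ ln(0.369047) = 0.498416.
1 − 2Q = 0.339286, giving −¼ ln(0.339286) = 0.270228.
d = 0.498416 + 0.270228 = 0.768644.
Under a molecular clock d = 2μt, so t = d/(2μ) = 0.768644 / (2 × 0.039) = 9.85 Myr.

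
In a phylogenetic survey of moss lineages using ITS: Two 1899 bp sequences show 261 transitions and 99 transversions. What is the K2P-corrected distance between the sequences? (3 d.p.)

P = 261/1899 ≈ 0.137441 and Q = 99/1899 ≈ 0.052133.
Under the Kimura two-parameter model, d = −½ ln(1 − 2P − Q) − ¼ ln(1 − 2Q).
1 − 2P − Q = 0.672985, giving −½ ln(0.672985) = 0.198016.
1 − 2Q = 0.895734, giving −¼ ln(0.895734) = 0.027528.
d = 0.198016 + 0.027528 = 0.225544.

0.226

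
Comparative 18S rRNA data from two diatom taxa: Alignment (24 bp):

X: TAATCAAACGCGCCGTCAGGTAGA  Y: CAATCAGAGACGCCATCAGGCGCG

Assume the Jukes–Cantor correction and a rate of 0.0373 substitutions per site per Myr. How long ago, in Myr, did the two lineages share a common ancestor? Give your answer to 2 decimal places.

The sequences differ at 9 of 24 sites (1, 7, 9, 10, 15, 21, 22, 23, 24), so p = 9/24 = 0.375.
d = −(3/4) ln(1 − 4p/3) = −0.75 ln(1 − 0.5) = −0.75 ln(0.5)
  = −0.75 × (-0.693147) = 0.519860 substitutions/site.
Under a molecular clock d = 2μt, so t = d/(2μ) = 0.519860 / (2 × 0.0373) = 6.97 Myr.

6.97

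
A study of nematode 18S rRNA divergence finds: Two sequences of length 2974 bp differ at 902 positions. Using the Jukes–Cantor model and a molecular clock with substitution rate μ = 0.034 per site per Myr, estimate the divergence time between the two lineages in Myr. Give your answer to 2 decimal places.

5.72

p = 902/2974 ≈ 0.303295.
d = −(3/4) ln(1 − 4p/3) = −0.75 ln(1 − 0.404393) = −0.75 ln(0.595607)
  = −0.75 × (-0.518174) = 0.388631 substitutions/site.
Under a molecular clock d = 2μt, so t = d/(2μ) = 0.388631 / (2 × 0.034) = 5.72 Myr.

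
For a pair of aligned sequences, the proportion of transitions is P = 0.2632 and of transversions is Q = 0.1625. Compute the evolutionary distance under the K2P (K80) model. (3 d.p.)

0.682

Under the Kimura two-parameter model, d = −½ ln(1 − 2P − Q) − ¼ ln(1 − 2Q).
1 − 2P − Q = 0.3111, giving −½ ln(0.3111) = 0.583820.
1 − 2Q = 0.675, giving −¼ ln(0.675) = 0.098261.
d = 0.583820 + 0.098261 = 0.682081.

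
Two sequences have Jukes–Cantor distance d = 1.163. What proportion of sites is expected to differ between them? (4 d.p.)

0.5909

p = (3/4)(1 − e^(−4d/3)) = 0.75 × (1 − e^(-1.550667)) = 0.75 × (1 − 0.212106) = 0.590921.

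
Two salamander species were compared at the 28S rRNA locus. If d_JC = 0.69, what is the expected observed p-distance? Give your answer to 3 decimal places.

0.451

p = (3/4)(1 − e^(−4d/3)) = 0.75 × (1 − e^(-0.92)) = 0.75 × (1 − 0.398519) = 0.451111.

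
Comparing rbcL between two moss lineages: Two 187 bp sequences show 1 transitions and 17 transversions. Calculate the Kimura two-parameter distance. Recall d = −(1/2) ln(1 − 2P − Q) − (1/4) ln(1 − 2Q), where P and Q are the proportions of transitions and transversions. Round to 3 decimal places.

P = 1/187 ≈ 0.005348 and Q = 17/187 ≈ 0.090909.
Under the Kimura two-parameter model, d = −½ ln(1 − 2P − Q) − ¼ ln(1 − 2Q).
1 − 2P − Q = 0.898395, giving −½ ln(0.898395) = 0.053573.
1 − 2Q = 0.818182, giving −¼ ln(0.818182) = 0.050168.
d = 0.053573 + 0.050168 = 0.103741.

0.104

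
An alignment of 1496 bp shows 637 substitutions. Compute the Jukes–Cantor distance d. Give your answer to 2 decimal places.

p = 637/1496 ≈ 0.425802.
d = −(3/4) ln(1 − 4p/3) = −0.75 ln(1 − 0.567736) = −0.75 ln(0.432264)
  = −0.75 × (-0.838719) = 0.629039 substitutions/site.

0.63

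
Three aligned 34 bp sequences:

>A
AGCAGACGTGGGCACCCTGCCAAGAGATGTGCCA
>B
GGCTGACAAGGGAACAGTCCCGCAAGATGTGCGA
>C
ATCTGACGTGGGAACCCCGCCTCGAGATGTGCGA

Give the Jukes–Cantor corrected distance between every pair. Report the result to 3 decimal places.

A–B: 12/34 sites differ → p ≈ 0.352941, d = −0.75 ln(1 − 0.470588) = 0.476991 ≈ 0.477.
A–C: 7/34 sites differ → p ≈ 0.205882, d = −0.75 ln(1 − 0.274509) = 0.240680 ≈ 0.241.
B–C: 10/34 sites differ → p ≈ 0.294118, d = −0.75 ln(1 − 0.392157) = 0.373379 ≈ 0.373.

d(A,B) = 0.477, d(A,C) = 0.241, d(B,C) = 0.373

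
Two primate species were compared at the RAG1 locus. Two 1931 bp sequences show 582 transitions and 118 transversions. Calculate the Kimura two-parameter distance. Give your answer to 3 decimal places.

P = 582/1931 ≈ 0.301398 and Q = 118/1931 ≈ 0.061108.
Under the Kimura two-parameter model, d = −½ ln(1 − 2P − Q) − ¼ ln(1 − 2Q).
1 − 2P − Q = 0.336096, giving −½ ln(0.336096) = 0.545179.
1 − 2Q = 0.877784, giving −¼ ln(0.877784) = 0.032589.
d = 0.545179 + 0.032589 = 0.577768.

0.578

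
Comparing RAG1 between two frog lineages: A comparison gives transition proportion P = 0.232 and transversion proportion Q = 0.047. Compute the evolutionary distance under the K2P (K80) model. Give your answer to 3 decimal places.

0.382

Under the Kimura two-parameter model, d = −½ ln(1 − 2P − Q) − ¼ ln(1 − 2Q).
1 − 2P − Q = 0.489, giving −½ ln(0.489) = 0.357696.
1 − 2Q = 0.906, giving −¼ ln(0.906) = 0.024679.
d = 0.357696 + 0.024679 = 0.382375.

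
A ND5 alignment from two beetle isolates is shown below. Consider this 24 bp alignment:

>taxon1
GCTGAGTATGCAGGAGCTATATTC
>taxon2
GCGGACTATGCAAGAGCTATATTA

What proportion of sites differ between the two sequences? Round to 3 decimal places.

0.167

The sequences differ at 4 of 24 positions (sites 3, 6, 13, 24).
p = 4/24 = 0.166666… ≈ 0.167 (to 3 d.p.).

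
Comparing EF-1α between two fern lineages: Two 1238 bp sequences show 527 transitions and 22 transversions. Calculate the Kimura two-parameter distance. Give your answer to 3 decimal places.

P = 527/1238 ≈ 0.425687 and Q = 22/1238 ≈ 0.017771.
Under the Kimura two-parameter model, d = −½ ln(1 − 2P − Q) − ¼ ln(1 − 2Q).
1 − 2P − Q = 0.130855, giving −½ ln(0.130855) = 1.016833.
1 − 2Q = 0.964458, giving −¼ ln(0.964458) = 0.009047.
d = 1.016833 + 0.009047 = 1.025880.

1.026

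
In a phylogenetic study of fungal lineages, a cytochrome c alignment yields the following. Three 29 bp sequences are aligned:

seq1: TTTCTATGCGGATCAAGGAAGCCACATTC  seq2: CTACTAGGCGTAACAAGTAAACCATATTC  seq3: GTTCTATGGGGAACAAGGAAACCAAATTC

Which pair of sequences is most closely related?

seq1–seq2: 8/29 differ, p = 0.276, d = 0.344.
seq1–seq3: 5/29 differ, p = 0.172, d = 0.196.
seq2–seq3: 7/29 differ, p = 0.241, d = 0.291.
The smallest distance is between seq1 and seq3.

seq1 and seq3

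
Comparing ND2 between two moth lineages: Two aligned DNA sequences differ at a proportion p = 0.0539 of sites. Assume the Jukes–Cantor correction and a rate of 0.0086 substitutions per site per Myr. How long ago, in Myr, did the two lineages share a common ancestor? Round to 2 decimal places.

d = −(3/4) ln(1 − 4p/3) = −0.75 ln(1 − 0.071867) = −0.75 ln(0.928133)
  = −0.75 × (-0.074580) = 0.055935 substitutions/site.
Under a molecular clock d = 2μt, so t = d/(2μ) = 0.055935 / (2 × 0.0086) = 3.25 Myr.

3.25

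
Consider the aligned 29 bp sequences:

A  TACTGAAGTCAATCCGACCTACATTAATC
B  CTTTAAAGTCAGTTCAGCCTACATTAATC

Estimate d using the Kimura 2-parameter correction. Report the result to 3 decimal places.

Of 29 sites, 7 differences are transitions and 1 are transversions, so P = 7/29 ≈ 0.241379 and Q = 1/29 ≈ 0.034483.
Under the Kimura two-parameter model, d = −½ ln(1 − 2P − Q) − ¼ ln(1 − 2Q).
1 − 2P − Q = 0.482759, giving −½ ln(0.482759) = 0.364119.
1 − 2Q = 0.931034, giving −¼ ln(0.931034) = 0.017865.
d = 0.364119 + 0.017865 = 0.381984.

0.382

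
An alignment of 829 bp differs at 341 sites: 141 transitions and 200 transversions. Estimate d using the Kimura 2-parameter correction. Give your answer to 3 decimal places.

P = 141/829 ≈ 0.170084 and Q = 200/829 ≈ 0.241255.
Under the Kimura two-parameter model, d = −½ ln(1 − 2P − Q) − ¼ ln(1 − 2Q).
1 − 2P − Q = 0.418577, giving −½ ln(0.418577) = 0.435447.
1 − 2Q = 0.51749, giving −¼ ln(0.51749) = 0.164691.
d = 0.435447 + 0.164691 = 0.600138.

0.600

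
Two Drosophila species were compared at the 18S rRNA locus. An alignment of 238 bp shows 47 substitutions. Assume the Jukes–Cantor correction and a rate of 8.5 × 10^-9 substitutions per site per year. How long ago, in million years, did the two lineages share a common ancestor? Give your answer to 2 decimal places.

13.48

p = 47/238 ≈ 0.197479.
d = −(3/4) ln(1 − 4p/3) = −0.75 ln(1 − 0.263305) = −0.75 ln(0.736695)
  = −0.75 × (-0.305581) = 0.229186 substitutions/site.
Under a molecular clock d = 2μt, so t = d/(2μ) = 0.229186 / (2 × 8.5 × 10^-9) = 13.48 million years.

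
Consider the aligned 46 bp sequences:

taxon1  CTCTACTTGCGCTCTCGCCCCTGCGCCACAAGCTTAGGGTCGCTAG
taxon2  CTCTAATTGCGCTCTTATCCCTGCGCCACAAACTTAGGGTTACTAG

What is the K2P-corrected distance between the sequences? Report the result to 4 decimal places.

0.1772

Of 46 sites, 6 differences are transitions and 1 are transversions, so P = 6/46 ≈ 0.130435 and Q = 1/46 ≈ 0.021739.
Under the Kimura two-parameter model, d = −½ ln(1 − 2P − Q) − ¼ ln(1 − 2Q).
1 − 2P − Q = 0.717391, giving −½ ln(0.717391) = 0.166067.
1 − 2Q = 0.956522, giving −¼ ln(0.956522) = 0.011113.
d = 0.166067 + 0.011113 = 0.177180.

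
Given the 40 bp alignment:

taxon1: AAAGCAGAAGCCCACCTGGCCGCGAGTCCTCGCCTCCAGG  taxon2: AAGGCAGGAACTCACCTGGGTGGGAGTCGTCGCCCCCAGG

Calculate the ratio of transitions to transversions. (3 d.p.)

Transitions are A↔G and C↔T; transversions are all other mismatches.
Transitions: 6. Transversions: 3.
R = 6/3 = 2.000.

2.000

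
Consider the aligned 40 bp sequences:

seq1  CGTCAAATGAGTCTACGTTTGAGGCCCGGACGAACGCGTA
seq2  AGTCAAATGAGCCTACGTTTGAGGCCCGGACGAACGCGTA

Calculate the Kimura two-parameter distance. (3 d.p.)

0.052

Of 40 sites, 1 differences are transitions and 1 are transversions, so P = 1/40 = 0.025 and Q = 1/40 = 0.025.
Under the Kimura two-parameter model, d = −½ ln(1 − 2P − Q) − ¼ ln(1 − 2Q).
1 − 2P − Q = 0.925, giving −½ ln(0.925) = 0.038981.
1 − 2Q = 0.95, giving −¼ ln(0.95) = 0.012823.
d = 0.038981 + 0.012823 = 0.051804.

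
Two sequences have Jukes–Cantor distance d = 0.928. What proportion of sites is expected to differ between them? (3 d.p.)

0.532

p = (3/4)(1 − e^(−4d/3)) = 0.75 × (1 − e^(-1.237333)) = 0.75 × (1 − 0.290157) = 0.532382.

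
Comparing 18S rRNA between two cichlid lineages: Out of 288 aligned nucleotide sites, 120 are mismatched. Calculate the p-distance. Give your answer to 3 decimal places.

p = 120/288 = 0.416666… ≈ 0.417 (to 3 d.p.).

0.417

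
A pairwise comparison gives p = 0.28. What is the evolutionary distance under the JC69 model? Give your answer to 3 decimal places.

0.351

d = −(3/4) ln(1 − 4p/3) = −0.75 ln(1 − 0.373333) = −0.75 ln(0.626667)
  = −0.75 × (-0.467340) = 0.350505 substitutions/site.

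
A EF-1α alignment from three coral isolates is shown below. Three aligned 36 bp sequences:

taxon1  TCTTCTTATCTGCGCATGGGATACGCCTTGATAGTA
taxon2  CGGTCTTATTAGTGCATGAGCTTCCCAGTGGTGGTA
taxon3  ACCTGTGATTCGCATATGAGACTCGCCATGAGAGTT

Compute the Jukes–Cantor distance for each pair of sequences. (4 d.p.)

d(taxon1,taxon2) = 0.5482, d(taxon1,taxon3) = 0.5482, d(taxon2,taxon3) = 0.8240

taxon1–taxon2: 14/36 sites differ → p ≈ 0.388889, d = −0.75 ln(1 − 0.518519) = 0.548166 ≈ 0.5482.
taxon1–taxon3: 14/36 sites differ → p ≈ 0.388889, d = −0.75 ln(1 − 0.518519) = 0.548166 ≈ 0.5482.
taxon2–taxon3: 18/36 sites differ → p = 0.5, d = −0.75 ln(1 − 0.666667) = 0.823960 ≈ 0.8240.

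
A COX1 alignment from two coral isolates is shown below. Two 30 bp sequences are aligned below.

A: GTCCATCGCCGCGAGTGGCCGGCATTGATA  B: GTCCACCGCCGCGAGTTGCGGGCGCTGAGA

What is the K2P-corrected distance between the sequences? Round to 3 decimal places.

Of 30 sites, 3 differences are transitions and 3 are transversions, so P = 3/30 = 0.1 and Q = 3/30 = 0.1.
Under the Kimura two-parameter model, d = −½ ln(1 − 2P − Q) − ¼ ln(1 − 2Q).
1 − 2P − Q = 0.7, giving −½ ln(0.7) = 0.178337.
1 − 2Q = 0.8, giving −¼ ln(0.8) = 0.055786.
d = 0.178337 + 0.055786 = 0.234123.

0.234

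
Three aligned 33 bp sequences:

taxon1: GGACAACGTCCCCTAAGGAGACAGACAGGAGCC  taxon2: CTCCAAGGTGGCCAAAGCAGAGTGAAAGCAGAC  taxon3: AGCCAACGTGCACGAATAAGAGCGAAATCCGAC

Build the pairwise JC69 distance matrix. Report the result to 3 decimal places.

d(taxon1,taxon2) = 0.559, d(taxon1,taxon3) = 0.625, d(taxon2,taxon3) = 0.441

taxon1–taxon2: 13/33 sites differ → p ≈ 0.393939, d = −0.75 ln(1 − 0.525252) = 0.558728 ≈ 0.559.
taxon1–taxon3: 14/33 sites differ → p ≈ 0.424242, d = −0.75 ln(1 − 0.565656) = 0.625439 ≈ 0.625.
taxon2–taxon3: 11/33 sites differ → p ≈ 0.333333, d = −0.75 ln(1 − 0.444444) = 0.440839 ≈ 0.441.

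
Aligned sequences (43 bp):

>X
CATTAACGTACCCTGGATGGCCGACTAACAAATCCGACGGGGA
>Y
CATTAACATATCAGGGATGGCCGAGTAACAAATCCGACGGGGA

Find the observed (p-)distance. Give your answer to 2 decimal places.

The sequences differ at 5 of 43 positions (sites 8, 11, 13, 14, 25).
p = 5/43 = 0.116279… ≈ 0.12 (to 2 d.p.).

0.12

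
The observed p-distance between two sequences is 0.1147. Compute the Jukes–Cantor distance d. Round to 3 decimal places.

d = −(3/4) ln(1 − 4p/3) = −0.75 ln(1 − 0.152933) = −0.75 ln(0.847067)
  = −0.75 × (-0.165975) = 0.124481 substitutions/site.

0.124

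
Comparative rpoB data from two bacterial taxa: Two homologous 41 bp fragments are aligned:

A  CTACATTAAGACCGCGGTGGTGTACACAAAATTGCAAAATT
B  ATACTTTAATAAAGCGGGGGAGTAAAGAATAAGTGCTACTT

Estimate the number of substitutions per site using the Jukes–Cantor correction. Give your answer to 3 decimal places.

The sequences differ at 17 of 41 sites, so p = 17/41 ≈ 0.414634.
d = −(3/4) ln(1 − 4p/3) = −0.75 ln(1 − 0.552845) = −0.75 ln(0.447155)
  = −0.75 × (-0.804850) = 0.603638 substitutions/site.

0.604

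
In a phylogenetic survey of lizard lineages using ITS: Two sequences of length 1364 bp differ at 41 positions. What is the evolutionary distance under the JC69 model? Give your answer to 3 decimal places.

p = 41/1364 ≈ 0.030059.
d = −(3/4) ln(1 − 4p/3) = −0.75 ln(1 − 0.040079) = −0.75 ln(0.959921)
  = −0.75 × (-0.040904) = 0.030678 substitutions/site.

0.031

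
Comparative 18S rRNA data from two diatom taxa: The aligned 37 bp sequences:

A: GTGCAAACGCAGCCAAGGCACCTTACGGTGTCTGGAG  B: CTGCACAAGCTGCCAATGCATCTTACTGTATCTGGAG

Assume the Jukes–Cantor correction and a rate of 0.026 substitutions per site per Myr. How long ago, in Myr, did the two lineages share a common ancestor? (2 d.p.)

The sequences differ at 8 of 37 sites (1, 6, 8, 11, 17, 21, 27, 30), so p = 8/37 ≈ 0.216216.
d = −(3/4) ln(1 − 4p/3) = −0.75 ln(1 − 0.288288) = −0.75 ln(0.711712)
  = −0.75 × (-0.340082) = 0.255062 substitutions/site.
Under a molecular clock d = 2μt, so t = d/(2μ) = 0.255062 / (2 × 0.026) = 4.91 Myr.

4.91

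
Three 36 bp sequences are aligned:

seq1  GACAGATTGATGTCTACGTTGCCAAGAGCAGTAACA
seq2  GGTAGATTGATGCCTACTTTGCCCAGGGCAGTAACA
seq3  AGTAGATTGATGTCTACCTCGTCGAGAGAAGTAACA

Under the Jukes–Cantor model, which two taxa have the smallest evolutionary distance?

seq1 and seq2

seq1–seq2: 6/36 differ, p = 0.167, d = 0.188.
seq1–seq3: 8/36 differ, p = 0.222, d = 0.264.
seq2–seq3: 8/36 differ, p = 0.222, d = 0.264.
The smallest distance is between seq1 and seq2.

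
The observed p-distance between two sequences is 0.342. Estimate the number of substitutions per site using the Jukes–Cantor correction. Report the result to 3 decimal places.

d = −(3/4) ln(1 − 4p/3) = −0.75 ln(1 − 0.456) = −0.75 ln(0.544)
  = −0.75 × (-0.608806) = 0.456605 substitutions/site.

0.457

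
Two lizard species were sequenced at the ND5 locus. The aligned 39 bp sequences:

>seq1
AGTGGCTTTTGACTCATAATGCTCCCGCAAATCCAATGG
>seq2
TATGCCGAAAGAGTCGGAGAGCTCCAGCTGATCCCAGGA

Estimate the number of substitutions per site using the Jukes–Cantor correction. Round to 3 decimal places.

The sequences differ at 18 of 39 sites, so p = 18/39 ≈ 0.461538.
d = −(3/4) ln(1 − 4p/3) = −0.75 ln(1 − 0.615384) = −0.75 ln(0.384616)
  = −0.75 × (-0.955510) = 0.716633 substitutions/site.

0.717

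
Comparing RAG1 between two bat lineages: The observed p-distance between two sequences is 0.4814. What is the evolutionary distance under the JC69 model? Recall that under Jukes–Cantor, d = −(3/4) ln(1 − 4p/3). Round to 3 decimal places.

d = −(3/4) ln(1 − 4p/3) = −0.75 ln(1 − 0.641867) = −0.75 ln(0.358133)
  = −0.75 × (-1.026851) = 0.770138 substitutions/site.

0.770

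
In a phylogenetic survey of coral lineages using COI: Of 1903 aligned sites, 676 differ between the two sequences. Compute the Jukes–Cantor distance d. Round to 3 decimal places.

0.481

p = 676/1903 ≈ 0.355229.
d = −(3/4) ln(1 − 4p/3) = −0.75 ln(1 − 0.473639) = −0.75 ln(0.526361)
  = −0.75 × (-0.641768) = 0.481326 substitutions/site.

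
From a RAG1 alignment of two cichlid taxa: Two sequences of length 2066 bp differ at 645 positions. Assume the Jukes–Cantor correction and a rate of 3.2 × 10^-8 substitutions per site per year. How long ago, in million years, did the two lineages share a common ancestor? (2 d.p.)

p = 645/2066 ≈ 0.312197.
d = −(3/4) ln(1 − 4p/3) = −0.75 ln(1 − 0.416263) = −0.75 ln(0.583737)
  = −0.75 × (-0.538305) = 0.403729 substitutions/site.
Under a molecular clock d = 2μt, so t = d/(2μ) = 0.403729 / (2 × 3.2 × 10^-8) = 6.31 million years.

6.31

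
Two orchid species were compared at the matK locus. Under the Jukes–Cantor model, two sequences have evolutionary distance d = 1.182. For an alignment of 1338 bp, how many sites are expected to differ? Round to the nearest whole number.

796

Invert JC69: p = (3/4)(1 − e^(−4d/3)) = 0.75 × (1 − e^(-1.576)) = 0.75 × (1 − 0.206801) = 0.594899.
Expected differing sites = pL ≈ 0.594899 × 1338 = 795.974862 ≈ 796.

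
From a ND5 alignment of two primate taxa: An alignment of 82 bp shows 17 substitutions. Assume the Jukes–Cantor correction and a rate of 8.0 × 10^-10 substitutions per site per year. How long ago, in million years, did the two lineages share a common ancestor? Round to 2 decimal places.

p = 17/82 ≈ 0.207317.
d = −(3/4) ln(1 − 4p/3) = −0.75 ln(1 − 0.276423) = −0.75 ln(0.723577)
  = −0.75 × (-0.323548) = 0.242661 substitutions/site.
Under a molecular clock d = 2μt, so t = d/(2μ) = 0.242661 / (2 × 8.0 × 10^-10) = 151.66 million years.

151.66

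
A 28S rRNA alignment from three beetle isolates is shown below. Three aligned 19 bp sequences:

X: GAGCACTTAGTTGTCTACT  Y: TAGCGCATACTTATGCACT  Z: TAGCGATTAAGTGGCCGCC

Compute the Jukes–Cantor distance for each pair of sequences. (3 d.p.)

d(X,Y) = 0.507, d(X,Z) = 0.749, d(Y,Z) = 0.749

X–Y: 7/19 sites differ → p ≈ 0.368421, d = −0.75 ln(1 − 0.491228) = 0.506816 ≈ 0.507.
X–Z: 9/19 sites differ → p ≈ 0.473684, d = −0.75 ln(1 − 0.631579) = 0.748897 ≈ 0.749.
Y–Z: 9/19 sites differ → p ≈ 0.473684, d = −0.75 ln(1 − 0.631579) = 0.748897 ≈ 0.749.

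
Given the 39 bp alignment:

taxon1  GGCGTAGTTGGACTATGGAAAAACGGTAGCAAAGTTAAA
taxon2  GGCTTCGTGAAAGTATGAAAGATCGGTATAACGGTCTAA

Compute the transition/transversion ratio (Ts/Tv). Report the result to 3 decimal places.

0.667

Transitions are A↔G and C↔T; transversions are all other mismatches.
Transitions: 6. Transversions: 9.
R = 6/9 = 0.666666… ≈ 0.667 (to 3 d.p.).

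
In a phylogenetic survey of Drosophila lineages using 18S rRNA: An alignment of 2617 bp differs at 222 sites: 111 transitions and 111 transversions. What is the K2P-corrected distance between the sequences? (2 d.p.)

P = 111/2617 ≈ 0.042415 and Q = 111/2617 ≈ 0.042415.
Under the Kimura two-parameter model, d = −½ ln(1 − 2P − Q) − ¼ ln(1 − 2Q).
1 − 2P − Q = 0.872755, giving −½ ln(0.872755) = 0.068050.
1 − 2Q = 0.91517, giving −¼ ln(0.91517) = 0.022161.
d = 0.068050 + 0.022161 = 0.090211.

0.09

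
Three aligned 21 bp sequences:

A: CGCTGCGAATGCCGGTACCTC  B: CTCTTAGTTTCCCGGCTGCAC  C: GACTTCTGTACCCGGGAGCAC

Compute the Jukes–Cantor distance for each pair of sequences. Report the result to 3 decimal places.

d(A,B) = 0.756, d(A,C) = 0.899, d(B,C) = 0.532

A–B: 10/21 sites differ → p ≈ 0.47619, d = −0.75 ln(1 − 0.63492) = 0.755729 ≈ 0.756.
A–C: 11/21 sites differ → p ≈ 0.52381, d = −0.75 ln(1 − 0.698413) = 0.899023 ≈ 0.899.
B–C: 8/21 sites differ → p ≈ 0.380952, d = −0.75 ln(1 − 0.507936) = 0.531860 ≈ 0.532.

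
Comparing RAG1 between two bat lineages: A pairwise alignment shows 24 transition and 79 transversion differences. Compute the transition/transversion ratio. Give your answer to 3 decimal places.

0.304

R = 24/79 = 0.303797… ≈ 0.304 (to 3 d.p.).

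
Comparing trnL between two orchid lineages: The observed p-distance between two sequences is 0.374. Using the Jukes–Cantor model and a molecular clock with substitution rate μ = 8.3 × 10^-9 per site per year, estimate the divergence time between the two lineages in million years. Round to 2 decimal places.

d = −(3/4) ln(1 − 4p/3) = −0.75 ln(1 − 0.498667) = −0.75 ln(0.501333)
  = −0.75 × (-0.690485) = 0.517864 substitutions/site.
Under a molecular clock d = 2μt, so t = d/(2μ) = 0.517864 / (2 × 8.3 × 10^-9) = 31.20 million years.

31.20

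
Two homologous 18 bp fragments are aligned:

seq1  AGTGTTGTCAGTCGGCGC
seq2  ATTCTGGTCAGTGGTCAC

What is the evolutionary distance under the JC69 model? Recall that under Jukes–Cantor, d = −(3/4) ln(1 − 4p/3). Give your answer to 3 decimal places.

The sequences differ at 6 of 18 sites (2, 4, 6, 13, 15, 17), so p = 6/18 ≈ 0.333333.
d = −(3/4) ln(1 − 4p/3) = −0.75 ln(1 − 0.444444) = −0.75 ln(0.555556)
  = −0.75 × (-0.587786) = 0.440840 substitutions/site.

0.441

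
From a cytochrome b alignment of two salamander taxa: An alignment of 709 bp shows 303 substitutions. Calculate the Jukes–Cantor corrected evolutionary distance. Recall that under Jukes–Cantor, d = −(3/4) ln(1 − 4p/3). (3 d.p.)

0.633

p = 303/709 ≈ 0.427362.
d = −(3/4) ln(1 − 4p/3) = −0.75 ln(1 − 0.569816) = −0.75 ln(0.430184)
  = −0.75 × (-0.843542) = 0.632657 substitutions/site.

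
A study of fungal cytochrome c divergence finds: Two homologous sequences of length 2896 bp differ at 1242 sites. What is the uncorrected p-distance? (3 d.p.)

0.429

p = 1242/2896 = 0.428867… ≈ 0.429 (to 3 d.p.).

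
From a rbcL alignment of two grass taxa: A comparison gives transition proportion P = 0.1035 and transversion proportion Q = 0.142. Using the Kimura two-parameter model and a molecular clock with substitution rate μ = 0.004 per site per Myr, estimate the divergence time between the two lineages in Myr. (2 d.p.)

37.27

Under the Kimura two-parameter model, d = −½ ln(1 − 2P − Q) − ¼ ln(1 − 2Q).
1 − 2P − Q = 0.651, giving −½ ln(0.651) = 0.214623.
1 − 2Q = 0.716, giving −¼ ln(0.716) = 0.083519.
d = 0.214623 + 0.083519 = 0.298142.
Under a molecular clock d = 2μt, so t = d/(2μ) = 0.298142 / (2 × 0.004) = 37.27 Myr.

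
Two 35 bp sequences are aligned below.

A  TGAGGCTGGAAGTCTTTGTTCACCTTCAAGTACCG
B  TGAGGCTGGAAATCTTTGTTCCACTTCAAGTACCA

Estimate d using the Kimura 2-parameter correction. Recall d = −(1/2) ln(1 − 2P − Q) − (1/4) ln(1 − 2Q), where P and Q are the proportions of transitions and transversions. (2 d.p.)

0.12

Of 35 sites, 2 differences are transitions and 2 are transversions, so P = 2/35 ≈ 0.057143 and Q = 2/35 ≈ 0.057143.
Under the Kimura two-parameter model, d = −½ ln(1 − 2P − Q) − ¼ ln(1 − 2Q).
1 − 2P − Q = 0.828571, giving −½ ln(0.828571) = 0.094026.
1 − 2Q = 0.885714, giving −¼ ln(0.885714) = 0.030340.
d = 0.094026 + 0.030340 = 0.124366.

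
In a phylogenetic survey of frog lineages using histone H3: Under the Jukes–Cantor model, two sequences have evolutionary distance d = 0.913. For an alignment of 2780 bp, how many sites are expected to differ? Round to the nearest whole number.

Invert JC69: p = (3/4)(1 − e^(−4d/3)) = 0.75 × (1 − e^(-1.217333)) = 0.75 × (1 − 0.296019) = 0.527986.
Expected differing sites = pL ≈ 0.527986 × 2780 = 1467.80108 ≈ 1468.

1468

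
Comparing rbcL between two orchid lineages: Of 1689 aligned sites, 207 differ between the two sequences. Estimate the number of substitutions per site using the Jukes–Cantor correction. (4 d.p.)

0.1338

p = 207/1689 ≈ 0.122558.
d = −(3/4) ln(1 − 4p/3) = −0.75 ln(1 − 0.163411) = −0.75 ln(0.836589)
  = −0.75 × (-0.178422) = 0.133817 substitutions/site.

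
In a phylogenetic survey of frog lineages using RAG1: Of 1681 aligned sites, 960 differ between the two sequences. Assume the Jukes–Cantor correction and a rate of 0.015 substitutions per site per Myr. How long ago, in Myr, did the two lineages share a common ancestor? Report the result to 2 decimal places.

35.83

p = 960/1681 ≈ 0.571089.
d = −(3/4) ln(1 − 4p/3) = −0.75 ln(1 − 0.761452) = −0.75 ln(0.238548)
  = −0.75 × (-1.433185) = 1.074889 substitutions/site.
Under a molecular clock d = 2μt, so t = d/(2μ) = 1.074889 / (2 × 0.015) = 35.83 Myr.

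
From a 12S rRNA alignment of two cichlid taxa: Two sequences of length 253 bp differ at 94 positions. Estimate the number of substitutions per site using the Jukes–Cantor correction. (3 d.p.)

p = 94/253 ≈ 0.371542.
d = −(3/4) ln(1 − 4p/3) = −0.75 ln(1 − 0.495389) = −0.75 ln(0.504611)
  = −0.75 × (-0.683967) = 0.512975 substitutions/site.

0.513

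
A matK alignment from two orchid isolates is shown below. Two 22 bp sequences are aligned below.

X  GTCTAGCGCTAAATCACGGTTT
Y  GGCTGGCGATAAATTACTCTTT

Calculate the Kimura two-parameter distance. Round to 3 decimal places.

Of 22 sites, 2 differences are transitions and 4 are transversions, so P = 2/22 ≈ 0.090909 and Q = 4/22 ≈ 0.181818.
Under the Kimura two-parameter model, d = −½ ln(1 − 2P − Q) − ¼ ln(1 − 2Q).
1 − 2P − Q = 0.636364, giving −½ ln(0.636364) = 0.225992.
1 − 2Q = 0.636364, giving −¼ ln(0.636364) = 0.112996.
d = 0.225992 + 0.112996 = 0.338988.

0.339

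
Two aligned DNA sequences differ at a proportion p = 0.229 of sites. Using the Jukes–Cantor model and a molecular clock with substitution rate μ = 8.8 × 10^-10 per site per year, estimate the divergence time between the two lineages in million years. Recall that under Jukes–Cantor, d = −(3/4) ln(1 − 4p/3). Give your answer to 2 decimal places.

155.25

d = −(3/4) ln(1 − 4p/3) = −0.75 ln(1 − 0.305333) = −0.75 ln(0.694667)
  = −0.75 × (-0.364323) = 0.273242 substitutions/site.
Under a molecular clock d = 2μt, so t = d/(2μ) = 0.273242 / (2 × 8.8 × 10^-10) = 155.25 million years.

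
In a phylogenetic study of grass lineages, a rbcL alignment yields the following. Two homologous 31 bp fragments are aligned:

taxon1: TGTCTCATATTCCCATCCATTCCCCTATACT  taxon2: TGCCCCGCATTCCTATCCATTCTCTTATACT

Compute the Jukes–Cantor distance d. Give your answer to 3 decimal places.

0.269

The sequences differ at 7 of 31 sites (3, 5, 7, 8, 14, 23, 25), so p = 7/31 ≈ 0.225806.
d = −(3/4) ln(1 − 4p/3) = −0.75 ln(1 − 0.301075) = −0.75 ln(0.698925)
  = −0.75 × (-0.358212) = 0.268659 substitutions/site.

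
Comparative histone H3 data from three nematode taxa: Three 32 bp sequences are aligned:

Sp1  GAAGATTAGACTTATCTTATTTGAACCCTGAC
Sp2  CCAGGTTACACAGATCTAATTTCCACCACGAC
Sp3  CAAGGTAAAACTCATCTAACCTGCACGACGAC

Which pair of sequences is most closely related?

Sp2 and Sp3

Sp1–Sp2: 11/32 differ, p = 0.344, d = 0.460.
Sp1–Sp3: 12/32 differ, p = 0.375, d = 0.520.
Sp2–Sp3: 9/32 differ, p = 0.281, d = 0.353.
The smallest distance is between Sp2 and Sp3.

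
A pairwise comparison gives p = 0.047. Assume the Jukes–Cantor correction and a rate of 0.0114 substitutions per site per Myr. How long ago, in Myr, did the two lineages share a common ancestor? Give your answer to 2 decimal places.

2.13

d = −(3/4) ln(1 − 4p/3) = −0.75 ln(1 − 0.062667) = −0.75 ln(0.937333)
  = −0.75 × (-0.064717) = 0.048538 substitutions/site.
Under a molecular clock d = 2μt, so t = d/(2μ) = 0.048538 / (2 × 0.0114) = 2.13 Myr.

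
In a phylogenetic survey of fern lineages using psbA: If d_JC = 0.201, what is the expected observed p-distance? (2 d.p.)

0.18

p = (3/4)(1 − e^(−4d/3)) = 0.75 × (1 − e^(-0.268)) = 0.75 × (1 − 0.764908) = 0.176319.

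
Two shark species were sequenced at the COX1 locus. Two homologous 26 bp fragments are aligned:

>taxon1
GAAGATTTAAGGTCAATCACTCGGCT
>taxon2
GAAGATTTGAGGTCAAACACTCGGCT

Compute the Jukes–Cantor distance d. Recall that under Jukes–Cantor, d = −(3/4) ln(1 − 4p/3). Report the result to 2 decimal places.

0.08

The sequences differ at 2 of 26 sites (9, 17), so p = 2/26 ≈ 0.076923.
d = −(3/4) ln(1 − 4p/3) = −0.75 ln(1 − 0.102564) = −0.75 ln(0.897436)
  = −0.75 × (-0.108213) = 0.081160 substitutions/site.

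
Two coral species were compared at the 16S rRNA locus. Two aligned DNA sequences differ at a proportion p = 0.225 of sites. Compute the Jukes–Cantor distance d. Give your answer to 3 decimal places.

d = −(3/4) ln(1 − 4p/3) = −0.75 ln(1 − 0.3) = −0.75 ln(0.7)
  = −0.75 × (-0.356675) = 0.267506 substitutions/site.

0.268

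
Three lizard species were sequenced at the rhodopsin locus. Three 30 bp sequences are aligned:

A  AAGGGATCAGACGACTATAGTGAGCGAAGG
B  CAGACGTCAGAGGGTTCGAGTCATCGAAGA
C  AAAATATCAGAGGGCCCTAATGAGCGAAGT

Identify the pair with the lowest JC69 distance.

A and C

A–B: 12/30 differ, p = 0.400, d = 0.572.
A–C: 9/30 differ, p = 0.300, d = 0.383.
B–C: 11/30 differ, p = 0.367, d = 0.503.
The smallest distance is between A and C.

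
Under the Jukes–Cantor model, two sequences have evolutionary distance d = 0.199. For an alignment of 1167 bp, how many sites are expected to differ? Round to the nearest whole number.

Invert JC69: p = (3/4)(1 − e^(−4d/3)) = 0.75 × (1 − e^(-0.265333)) = 0.75 × (1 − 0.766951) = 0.174787.
Expected differing sites = pL ≈ 0.174787 × 1167 = 203.976429 ≈ 204.

204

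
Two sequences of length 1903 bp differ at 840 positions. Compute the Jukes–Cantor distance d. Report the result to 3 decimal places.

0.666

p = 840/1903 ≈ 0.441408.
d = −(3/4) ln(1 − 4p/3) = −0.75 ln(1 − 0.588544) = −0.75 ln(0.411456)
  = −0.75 × (-0.888053) = 0.666040 substitutions/site.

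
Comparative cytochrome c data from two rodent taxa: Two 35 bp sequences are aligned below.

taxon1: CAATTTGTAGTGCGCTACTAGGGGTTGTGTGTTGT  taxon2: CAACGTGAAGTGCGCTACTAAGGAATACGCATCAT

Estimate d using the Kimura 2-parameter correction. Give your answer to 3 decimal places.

0.505

Of 35 sites, 9 differences are transitions and 3 are transversions, so P = 9/35 ≈ 0.257143 and Q = 3/35 ≈ 0.085714.
Under the Kimura two-parameter model, d = −½ ln(1 − 2P − Q) − ¼ ln(1 − 2Q).
1 − 2P − Q = 0.4, giving −½ ln(0.4) = 0.458145.
1 − 2Q = 0.828572, giving −¼ ln(0.828572) = 0.047013.
d = 0.458145 + 0.047013 = 0.505158.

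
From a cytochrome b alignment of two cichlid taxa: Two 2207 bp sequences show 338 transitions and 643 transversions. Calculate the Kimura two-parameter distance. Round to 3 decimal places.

0.674

P = 338/2207 ≈ 0.153149 and Q = 643/2207 ≈ 0.291346.
Under the Kimura two-parameter model, d = −½ ln(1 − 2P − Q) − ¼ ln(1 − 2Q).
1 − 2P − Q = 0.402356, giving −½ ln(0.402356) = 0.455209.
1 − 2Q = 0.417308, giving −¼ ln(0.417308) = 0.218483.
d = 0.455209 + 0.218483 = 0.673692.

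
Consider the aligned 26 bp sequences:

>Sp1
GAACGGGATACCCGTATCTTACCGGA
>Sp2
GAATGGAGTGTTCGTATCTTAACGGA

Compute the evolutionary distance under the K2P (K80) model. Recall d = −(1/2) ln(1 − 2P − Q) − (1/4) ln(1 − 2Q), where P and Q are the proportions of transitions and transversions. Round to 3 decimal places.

Of 26 sites, 6 differences are transitions and 1 are transversions, so P = 6/26 ≈ 0.230769 and Q = 1/26 ≈ 0.038462.
Under the Kimura two-parameter model, d = −½ ln(1 − 2P − Q) − ¼ ln(1 − 2Q).
1 − 2P − Q = 0.5, giving −½ ln(0.5) = 0.346574.
1 − 2Q = 0.923076, giving −¼ ln(0.923076) = 0.020011.
d = 0.346574 + 0.020011 = 0.366585.

0.367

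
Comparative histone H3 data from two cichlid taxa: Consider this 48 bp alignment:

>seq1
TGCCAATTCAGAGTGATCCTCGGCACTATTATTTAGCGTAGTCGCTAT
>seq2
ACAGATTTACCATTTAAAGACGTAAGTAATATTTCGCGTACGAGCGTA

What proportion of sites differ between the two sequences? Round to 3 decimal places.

The sequences differ at 25 of 48 positions.
p = 25/48 = 0.520833… ≈ 0.521 (to 3 d.p.).

0.521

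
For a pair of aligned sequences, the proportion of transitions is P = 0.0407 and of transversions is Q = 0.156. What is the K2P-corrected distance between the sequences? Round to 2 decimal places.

0.23

Under the Kimura two-parameter model, d = −½ ln(1 − 2P − Q) − ¼ ln(1 − 2Q).
1 − 2P − Q = 0.7626, giving −½ ln(0.7626) = 0.135511.
1 − 2Q = 0.688, giving −¼ ln(0.688) = 0.093492.
d = 0.135511 + 0.093492 = 0.229003.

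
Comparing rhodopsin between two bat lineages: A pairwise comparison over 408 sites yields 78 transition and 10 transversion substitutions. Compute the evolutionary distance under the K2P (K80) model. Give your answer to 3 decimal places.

P = 78/408 ≈ 0.191176 and Q = 10/408 ≈ 0.02451.
Under the Kimura two-parameter model, d = −½ ln(1 − 2P − Q) − ¼ ln(1 − 2Q).
1 − 2P − Q = 0.593138, giving −½ ln(0.593138) = 0.261164.
1 − 2Q = 0.95098, giving −¼ ln(0.95098) = 0.012566.
d = 0.261164 + 0.012566 = 0.273730.

0.274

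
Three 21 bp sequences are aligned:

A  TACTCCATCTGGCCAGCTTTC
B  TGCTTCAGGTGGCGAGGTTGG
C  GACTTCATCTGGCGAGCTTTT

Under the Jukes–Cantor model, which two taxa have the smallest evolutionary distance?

A–B: 8/21 differ, p = 0.381, d = 0.532.
A–C: 4/21 differ, p = 0.190, d = 0.220.
B–C: 7/21 differ, p = 0.333, d = 0.441.
The smallest distance is between A and C.

A and C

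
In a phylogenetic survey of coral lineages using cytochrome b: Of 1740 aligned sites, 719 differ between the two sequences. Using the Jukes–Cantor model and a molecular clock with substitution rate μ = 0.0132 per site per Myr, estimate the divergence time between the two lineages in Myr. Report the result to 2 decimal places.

22.75

p = 719/1740 ≈ 0.413218.
d = −(3/4) ln(1 − 4p/3) = −0.75 ln(1 − 0.550957) = −0.75 ln(0.449043)
  = −0.75 × (-0.800637) = 0.600478 substitutions/site.
Under a molecular clock d = 2μt, so t = d/(2μ) = 0.600478 / (2 × 0.0132) = 22.75 Myr.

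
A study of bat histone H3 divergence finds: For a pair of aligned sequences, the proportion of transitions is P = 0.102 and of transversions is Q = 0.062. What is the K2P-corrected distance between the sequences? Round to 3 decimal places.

0.188

Under the Kimura two-parameter model, d = −½ ln(1 − 2P − Q) − ¼ ln(1 − 2Q).
1 − 2P − Q = 0.734, giving −½ ln(0.734) = 0.154623.
1 − 2Q = 0.876, giving −¼ ln(0.876) = 0.033097.
d = 0.154623 + 0.033097 = 0.187720.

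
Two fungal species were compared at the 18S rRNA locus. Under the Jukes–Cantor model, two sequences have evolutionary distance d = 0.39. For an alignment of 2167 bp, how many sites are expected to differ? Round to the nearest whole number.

659

Invert JC69: p = (3/4)(1 − e^(−4d/3)) = 0.75 × (1 − e^(-0.52)) = 0.75 × (1 − 0.594521) = 0.304109.
Expected differing sites = pL ≈ 0.304109 × 2167 = 659.004203 ≈ 659.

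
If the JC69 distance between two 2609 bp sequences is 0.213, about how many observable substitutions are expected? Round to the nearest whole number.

Invert JC69: p = (3/4)(1 − e^(−4d/3)) = 0.75 × (1 − e^(-0.284)) = 0.75 × (1 − 0.752767) = 0.185425.
Expected differing sites = pL ≈ 0.185425 × 2609 = 483.773825 ≈ 484.

484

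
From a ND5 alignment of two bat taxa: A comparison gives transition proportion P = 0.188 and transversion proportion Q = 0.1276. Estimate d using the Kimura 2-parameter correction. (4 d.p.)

0.4238

Under the Kimura two-parameter model, d = −½ ln(1 − 2P − Q) − ¼ ln(1 − 2Q).
1 − 2P − Q = 0.4964, giving −½ ln(0.4964) = 0.350187.
1 − 2Q = 0.7448, giving −¼ ln(0.7448) = 0.073660.
d = 0.350187 + 0.073660 = 0.423847.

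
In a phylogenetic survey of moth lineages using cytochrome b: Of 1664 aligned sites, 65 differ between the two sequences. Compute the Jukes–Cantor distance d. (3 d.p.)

0.040

p = 65/1664 ≈ 0.039063.
d = −(3/4) ln(1 − 4p/3) = −0.75 ln(1 − 0.052084) = −0.75 ln(0.947916)
  = −0.75 × (-0.053489) = 0.040117 substitutions/site.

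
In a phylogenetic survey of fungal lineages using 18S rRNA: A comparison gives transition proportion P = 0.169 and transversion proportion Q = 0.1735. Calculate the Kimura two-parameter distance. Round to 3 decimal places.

Under the Kimura two-parameter model, d = −½ ln(1 − 2P − Q) − ¼ ln(1 − 2Q).
1 − 2P − Q = 0.4885, giving −½ ln(0.4885) = 0.358208.
1 − 2Q = 0.653, giving −¼ ln(0.653) = 0.106545.
d = 0.358208 + 0.106545 = 0.464753.

0.465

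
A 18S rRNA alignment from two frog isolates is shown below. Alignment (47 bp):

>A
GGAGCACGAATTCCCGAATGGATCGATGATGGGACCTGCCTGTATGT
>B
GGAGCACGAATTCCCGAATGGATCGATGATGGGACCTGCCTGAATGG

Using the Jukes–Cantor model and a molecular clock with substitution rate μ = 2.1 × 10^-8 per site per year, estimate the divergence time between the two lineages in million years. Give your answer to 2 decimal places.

The sequences differ at 2 of 47 sites (43, 47), so p = 2/47 ≈ 0.042553.
d = −(3/4) ln(1 − 4p/3) = −0.75 ln(1 − 0.056737) = −0.75 ln(0.943263)
  = −0.75 × (-0.058410) = 0.043808 substitutions/site.
Under a molecular clock d = 2μt, so t = d/(2μ) = 0.043808 / (2 × 2.1 × 10^-8) = 1.04 million years.

1.04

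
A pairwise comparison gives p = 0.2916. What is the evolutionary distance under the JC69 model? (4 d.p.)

d = −(3/4) ln(1 − 4p/3) = −0.75 ln(1 − 0.3888) = −0.75 ln(0.6112)
  = −0.75 × (-0.492331) = 0.369248 substitutions/site.

0.3692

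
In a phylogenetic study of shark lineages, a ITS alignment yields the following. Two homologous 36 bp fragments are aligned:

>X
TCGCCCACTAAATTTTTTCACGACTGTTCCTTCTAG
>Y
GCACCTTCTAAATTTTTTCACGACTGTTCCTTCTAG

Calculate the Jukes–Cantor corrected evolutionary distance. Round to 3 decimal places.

0.120

The sequences differ at 4 of 36 sites (1, 3, 6, 7), so p = 4/36 ≈ 0.111111.
d = −(3/4) ln(1 − 4p/3) = −0.75 ln(1 − 0.148148) = −0.75 ln(0.851852)
  = −0.75 × (-0.160342) = 0.120257 substitutions/site.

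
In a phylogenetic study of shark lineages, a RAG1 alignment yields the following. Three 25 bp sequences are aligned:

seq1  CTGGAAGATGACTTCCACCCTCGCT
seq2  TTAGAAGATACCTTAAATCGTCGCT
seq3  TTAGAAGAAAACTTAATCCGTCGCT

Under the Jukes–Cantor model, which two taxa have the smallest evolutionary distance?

seq1–seq2: 8/25 differ, p = 0.320, d = 0.417.
seq1–seq3: 8/25 differ, p = 0.320, d = 0.417.
seq2–seq3: 4/25 differ, p = 0.160, d = 0.180.
The smallest distance is between seq2 and seq3.

seq2 and seq3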